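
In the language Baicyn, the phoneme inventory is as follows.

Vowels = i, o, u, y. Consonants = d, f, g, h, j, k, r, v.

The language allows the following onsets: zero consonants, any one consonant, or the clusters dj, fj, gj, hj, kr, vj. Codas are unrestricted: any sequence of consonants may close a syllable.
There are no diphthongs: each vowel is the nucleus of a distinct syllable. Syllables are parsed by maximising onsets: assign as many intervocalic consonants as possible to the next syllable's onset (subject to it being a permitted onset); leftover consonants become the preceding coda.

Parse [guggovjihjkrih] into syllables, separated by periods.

Vowels present: u, o, i, i; each is a nucleus, giving 4 syllables.
/u…o/ gap (V1→V2): cluster /gg/ — the longest permitted-onset suffix is /g/; onset = /g/, preceding coda = /g/.
/o…i/ gap (V2→V3): cluster /vj/ — /vj/ is itself a permitted onset, so the whole cluster goes right; preceding coda = ∅.
/i…i/ gap (V3→V4): /hjkr/ splits as /hj/ + /kr/ (/kr/ is the longest suffix that is a licit onset).

gug.go.vjihj.krih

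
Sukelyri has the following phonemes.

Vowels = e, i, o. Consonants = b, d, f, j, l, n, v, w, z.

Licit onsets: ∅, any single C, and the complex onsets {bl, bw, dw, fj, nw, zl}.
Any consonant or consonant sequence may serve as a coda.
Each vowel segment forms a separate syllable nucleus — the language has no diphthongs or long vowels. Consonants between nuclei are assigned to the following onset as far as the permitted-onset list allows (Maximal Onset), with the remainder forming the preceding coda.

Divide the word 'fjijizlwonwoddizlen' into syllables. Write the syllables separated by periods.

fji.jizl.wo.nwod.di.zlen

Vowels present: i, i, o, o, i, e; each is a nucleus, giving 6 syllables.
/i…i/ gap (V1→V2): just /j/ — single C goes to the following onset.
/i…o/ gap (V2→V3): cluster /zlw/ — the longest permitted-onset suffix is /w/; onset = /w/, preceding coda = /zl/.
/o…o/ gap (V3→V4): /nw/ is a licit onset in full, so it all attaches to the next syllable.
/o…i/ gap (V4→V5): /dd/ — longest licit onset from the right is /d/, leaving /d/ as coda.
/i…e/ gap (V5→V6): cluster /zl/ — /zl/ is itself a permitted onset, so the whole cluster goes right; preceding coda = ∅.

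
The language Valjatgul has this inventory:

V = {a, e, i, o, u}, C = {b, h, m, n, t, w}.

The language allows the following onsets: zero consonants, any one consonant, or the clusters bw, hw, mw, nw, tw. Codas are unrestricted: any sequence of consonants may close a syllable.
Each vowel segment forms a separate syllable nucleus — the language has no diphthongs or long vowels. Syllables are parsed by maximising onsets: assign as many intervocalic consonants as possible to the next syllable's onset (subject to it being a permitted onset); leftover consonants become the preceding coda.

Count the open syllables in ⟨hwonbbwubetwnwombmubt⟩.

The vowels are o, u, e, o, u — 5 nuclei, so 5 syllables.
/o…u/ gap (V1→V2): cluster /nbbw/ — the longest permitted-onset suffix is /bw/; onset = /bw/, preceding coda = /nb/.
/u…e/ gap (V2→V3): /b/ → onset of the next syllable (single consonants are always licit onsets).
/e…o/ gap (V3→V4): /twnw/; trying suffixes from longest down, /nw/ is the first permitted one, so coda /tw/ | onset /nw/.
/o…u/ gap (V4→V5): /mbm/ — longest licit onset from the right is /m/, leaving /mb/ as coda.
So the parse is hwonb.bwu.betw.nwomb.mubt.
Classifying each syllable: /hwonb/ (closed), /bwu/ (open), /betw/ (closed), /nwomb/ (closed), /mubt/ (closed).
Open syllables: 1.

1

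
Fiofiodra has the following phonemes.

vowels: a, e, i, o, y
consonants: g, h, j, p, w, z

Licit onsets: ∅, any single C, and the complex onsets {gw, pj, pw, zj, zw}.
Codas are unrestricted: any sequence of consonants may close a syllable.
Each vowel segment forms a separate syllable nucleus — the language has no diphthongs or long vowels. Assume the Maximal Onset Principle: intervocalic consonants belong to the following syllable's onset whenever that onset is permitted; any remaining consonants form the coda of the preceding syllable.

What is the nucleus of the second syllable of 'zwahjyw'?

y

Nuclei (vowels): a, y → 2 syllables.
The second nucleus (vowel 2 from the left) is /y/.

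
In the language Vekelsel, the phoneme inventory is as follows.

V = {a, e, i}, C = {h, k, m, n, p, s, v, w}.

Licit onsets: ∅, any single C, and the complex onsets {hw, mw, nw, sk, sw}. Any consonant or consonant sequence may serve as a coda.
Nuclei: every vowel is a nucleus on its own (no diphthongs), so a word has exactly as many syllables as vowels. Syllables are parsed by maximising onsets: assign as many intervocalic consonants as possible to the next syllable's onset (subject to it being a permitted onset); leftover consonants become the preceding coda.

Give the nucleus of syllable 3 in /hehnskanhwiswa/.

i

Vowels present: e, a, i, a; each is a nucleus, giving 4 syllables.
The third nucleus (vowel 3 from the left) is /i/.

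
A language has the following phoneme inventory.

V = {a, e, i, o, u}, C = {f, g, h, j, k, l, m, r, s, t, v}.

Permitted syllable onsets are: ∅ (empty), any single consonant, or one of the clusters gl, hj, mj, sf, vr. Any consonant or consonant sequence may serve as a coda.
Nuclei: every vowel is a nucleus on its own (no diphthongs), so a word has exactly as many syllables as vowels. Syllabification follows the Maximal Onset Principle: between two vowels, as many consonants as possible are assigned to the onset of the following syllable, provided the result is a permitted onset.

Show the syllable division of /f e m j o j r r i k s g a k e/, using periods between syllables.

Vowels present: e, o, i, a, e; each is a nucleus, giving 5 syllables.
Between /e/ (V1) and /o/ (V2): cluster /mj/ — /mj/ is itself a permitted onset, so the whole cluster goes right; preceding coda = ∅.
Between /o/ (V2) and /i/ (V3): cluster /jrr/ — the longest permitted-onset suffix is /r/; onset = /r/, preceding coda = /jr/.
Between /i/ (V3) and /a/ (V4): /ksg/; trying suffixes from longest down, /g/ is the first permitted one, so coda /ks/ | onset /g/.
Between /a/ (V4) and /e/ (V5): /k/ is a single consonant, so it becomes the next onset.

fe.mjojr.riks.ga.ke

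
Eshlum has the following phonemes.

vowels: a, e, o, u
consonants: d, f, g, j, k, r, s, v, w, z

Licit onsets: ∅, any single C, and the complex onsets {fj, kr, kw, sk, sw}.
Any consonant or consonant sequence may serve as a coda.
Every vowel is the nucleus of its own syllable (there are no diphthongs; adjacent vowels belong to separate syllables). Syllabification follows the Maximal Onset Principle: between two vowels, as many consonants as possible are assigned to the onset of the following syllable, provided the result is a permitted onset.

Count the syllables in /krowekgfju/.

Vowels present: o, e, u; each is a nucleus, giving 3 syllables.

3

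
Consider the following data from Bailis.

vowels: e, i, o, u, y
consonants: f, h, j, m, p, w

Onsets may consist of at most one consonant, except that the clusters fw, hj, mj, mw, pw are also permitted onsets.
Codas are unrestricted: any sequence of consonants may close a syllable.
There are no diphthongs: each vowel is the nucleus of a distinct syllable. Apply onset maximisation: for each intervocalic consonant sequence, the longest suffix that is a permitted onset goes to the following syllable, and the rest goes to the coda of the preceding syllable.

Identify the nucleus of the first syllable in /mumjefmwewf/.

The vowels are u, e, e — 3 nuclei, so 3 syllables.
The first nucleus (vowel 1 from the left) is /u/.

u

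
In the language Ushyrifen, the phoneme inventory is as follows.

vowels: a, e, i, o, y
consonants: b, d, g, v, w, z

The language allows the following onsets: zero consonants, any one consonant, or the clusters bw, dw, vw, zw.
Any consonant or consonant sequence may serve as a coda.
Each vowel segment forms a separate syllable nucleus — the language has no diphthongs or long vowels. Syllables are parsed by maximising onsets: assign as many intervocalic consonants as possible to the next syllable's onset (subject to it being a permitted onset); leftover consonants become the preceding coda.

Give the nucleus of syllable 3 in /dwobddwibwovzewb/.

o

Vowels present: o, i, o, e; each is a nucleus, giving 4 syllables.
The third nucleus (vowel 3 from the left) is /o/.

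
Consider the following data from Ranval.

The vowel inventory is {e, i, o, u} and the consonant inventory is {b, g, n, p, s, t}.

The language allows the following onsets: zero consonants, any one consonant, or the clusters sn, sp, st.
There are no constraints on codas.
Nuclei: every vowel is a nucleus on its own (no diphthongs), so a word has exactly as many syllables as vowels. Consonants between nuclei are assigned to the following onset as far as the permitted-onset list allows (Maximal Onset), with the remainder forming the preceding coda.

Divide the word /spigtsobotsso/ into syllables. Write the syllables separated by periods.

spigt.so.bots.so

Nuclei (vowels): i, o, o, o → 4 syllables.
Between /i/ (V1) and /o/ (V2): /gts/ — longest licit onset from the right is /s/, leaving /gt/ as coda.
Between /o/ (V2) and /o/ (V3): just /b/ — single C goes to the following onset.
Between /o/ (V3) and /o/ (V4): /tss/ — longest licit onset from the right is /s/, leaving /ts/ as coda.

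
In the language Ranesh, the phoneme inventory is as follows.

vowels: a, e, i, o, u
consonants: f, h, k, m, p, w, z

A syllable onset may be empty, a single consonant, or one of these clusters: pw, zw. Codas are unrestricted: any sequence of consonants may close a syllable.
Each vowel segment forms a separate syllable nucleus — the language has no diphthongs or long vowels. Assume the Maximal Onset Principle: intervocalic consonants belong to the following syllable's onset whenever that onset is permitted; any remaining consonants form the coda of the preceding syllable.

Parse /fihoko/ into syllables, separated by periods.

fi.ho.ko

Vowels present: i, o, o; each is a nucleus, giving 3 syllables.
V1 /i/ – V2 /o/: just /h/ — single C goes to the following onset.
V2 /o/ – V3 /o/: just /k/ — single C goes to the following onset.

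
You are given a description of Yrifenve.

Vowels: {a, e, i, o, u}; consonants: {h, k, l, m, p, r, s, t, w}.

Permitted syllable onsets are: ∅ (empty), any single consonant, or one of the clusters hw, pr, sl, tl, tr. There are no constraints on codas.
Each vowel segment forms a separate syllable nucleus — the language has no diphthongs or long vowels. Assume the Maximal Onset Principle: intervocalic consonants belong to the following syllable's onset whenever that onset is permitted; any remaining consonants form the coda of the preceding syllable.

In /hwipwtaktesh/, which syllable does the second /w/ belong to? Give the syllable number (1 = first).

Vowels present: i, a, e; each is a nucleus, giving 3 syllables.
σ1/σ2 boundary: /pwt/ — longest licit onset from the right is /t/, leaving /pw/ as coda.
σ2/σ3 boundary: cluster /kt/ — the longest permitted-onset suffix is /t/; onset = /t/, preceding coda = /k/.
Syllabification: hwipw.tak.tesh.
The second /w/ is in the coda of syllable 1 (/hwipw/).

1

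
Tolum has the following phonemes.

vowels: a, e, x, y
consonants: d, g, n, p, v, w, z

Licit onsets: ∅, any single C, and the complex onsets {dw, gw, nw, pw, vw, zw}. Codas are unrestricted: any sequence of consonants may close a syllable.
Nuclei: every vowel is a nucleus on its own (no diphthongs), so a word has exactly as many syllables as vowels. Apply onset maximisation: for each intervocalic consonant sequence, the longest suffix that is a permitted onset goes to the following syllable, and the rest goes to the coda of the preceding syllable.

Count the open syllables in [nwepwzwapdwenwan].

Vowels present: e, a, e, a; each is a nucleus, giving 4 syllables.
V1 /e/ – V2 /a/: cluster /pwzw/ — the longest permitted-onset suffix is /zw/; onset = /zw/, preceding coda = /pw/.
V2 /a/ – V3 /e/: /pdw/; trying suffixes from longest down, /dw/ is the first permitted one, so coda /p/ | onset /dw/.
V3 /e/ – V4 /a/: /nw/ — entire cluster is a permitted onset → onset /nw/, coda ∅.
Result: nwepw.zwap.dwe.nwan.
Classifying each syllable: /nwepw/ (closed), /zwap/ (closed), /dwe/ (open), /nwan/ (closed).
Open syllables: 1.

1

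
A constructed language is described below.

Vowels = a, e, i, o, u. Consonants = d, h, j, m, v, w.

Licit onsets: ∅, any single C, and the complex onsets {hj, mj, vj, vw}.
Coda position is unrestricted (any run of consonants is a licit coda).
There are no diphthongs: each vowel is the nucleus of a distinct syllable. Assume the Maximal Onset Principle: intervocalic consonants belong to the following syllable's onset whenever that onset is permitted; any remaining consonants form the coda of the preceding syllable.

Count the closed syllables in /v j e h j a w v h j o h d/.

Nuclei (vowels): e, a, o → 3 syllables.
Between /e/ (V1) and /a/ (V2): /hj/ is a licit onset in full, so it all attaches to the next syllable.
Between /a/ (V2) and /o/ (V3): /wvhj/ — longest licit onset from the right is /hj/, leaving /wv/ as coda.
Putting it together: vje.hjawv.hjohd.
Classifying each syllable: /vje/ (open), /hjawv/ (closed), /hjohd/ (closed).
Closed syllables: 2.

2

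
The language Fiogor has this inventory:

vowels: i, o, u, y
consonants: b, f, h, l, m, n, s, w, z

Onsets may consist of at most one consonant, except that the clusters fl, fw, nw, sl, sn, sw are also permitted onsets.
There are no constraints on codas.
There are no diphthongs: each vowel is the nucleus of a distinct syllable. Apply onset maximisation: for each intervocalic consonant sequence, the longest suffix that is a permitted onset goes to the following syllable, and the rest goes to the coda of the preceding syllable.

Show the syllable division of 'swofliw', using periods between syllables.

swo.fliw

Vowels present: o, i; each is a nucleus, giving 2 syllables.
V1 /o/ – V2 /i/: /fl/ is a licit onset in full, so it all attaches to the next syllable.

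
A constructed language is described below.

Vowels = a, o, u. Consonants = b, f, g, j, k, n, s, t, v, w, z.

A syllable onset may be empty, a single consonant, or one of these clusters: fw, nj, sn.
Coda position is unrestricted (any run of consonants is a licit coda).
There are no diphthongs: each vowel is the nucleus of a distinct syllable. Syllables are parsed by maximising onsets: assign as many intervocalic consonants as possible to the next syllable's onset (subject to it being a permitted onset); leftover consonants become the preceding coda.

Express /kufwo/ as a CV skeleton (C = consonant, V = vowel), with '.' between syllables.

CV.CCV

Vowels present: u, o; each is a nucleus, giving 2 syllables.
V1 /u/ – V2 /o/: /fw/ is a licit onset in full, so it all attaches to the next syllable.
Syllabification: ku.fwo.
Mapping each syllable to C/V: /ku/ → CV, /fwo/ → CCV.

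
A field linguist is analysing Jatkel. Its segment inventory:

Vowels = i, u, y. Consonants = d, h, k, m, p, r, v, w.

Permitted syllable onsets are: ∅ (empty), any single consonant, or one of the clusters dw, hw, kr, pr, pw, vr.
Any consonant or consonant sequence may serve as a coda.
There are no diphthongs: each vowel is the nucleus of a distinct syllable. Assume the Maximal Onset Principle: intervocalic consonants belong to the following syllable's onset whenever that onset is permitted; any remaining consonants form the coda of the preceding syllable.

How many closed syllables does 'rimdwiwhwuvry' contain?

Nuclei (vowels): i, i, u, y → 4 syllables.
/i…i/ gap (V1→V2): /mdw/ splits as /m/ + /dw/ (/dw/ is the longest suffix that is a licit onset).
/i…u/ gap (V2→V3): cluster /whw/ — the longest permitted-onset suffix is /hw/; onset = /hw/, preceding coda = /w/.
/u…y/ gap (V3→V4): cluster /vr/ — /vr/ is itself a permitted onset, so the whole cluster goes right; preceding coda = ∅.
Result: rim.dwiw.hwu.vry.
Classifying each syllable: /rim/ (closed), /dwiw/ (closed), /hwu/ (open), /vry/ (open).
Closed syllables: 2.

2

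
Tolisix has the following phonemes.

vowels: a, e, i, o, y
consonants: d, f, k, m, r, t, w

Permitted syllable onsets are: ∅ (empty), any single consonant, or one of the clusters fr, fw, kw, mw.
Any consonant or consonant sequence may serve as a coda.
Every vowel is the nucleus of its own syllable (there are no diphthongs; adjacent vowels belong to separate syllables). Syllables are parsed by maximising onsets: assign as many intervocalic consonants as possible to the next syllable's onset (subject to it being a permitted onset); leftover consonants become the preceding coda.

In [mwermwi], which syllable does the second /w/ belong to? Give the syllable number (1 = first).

Nuclei (vowels): e, i → 2 syllables.
σ1/σ2 boundary: /rmw/ splits as /r/ + /mw/ (/mw/ is the longest suffix that is a licit onset).
Syllabification: mwer.mwi.
The second /w/ is in the onset of syllable 2 (/mwi/).

2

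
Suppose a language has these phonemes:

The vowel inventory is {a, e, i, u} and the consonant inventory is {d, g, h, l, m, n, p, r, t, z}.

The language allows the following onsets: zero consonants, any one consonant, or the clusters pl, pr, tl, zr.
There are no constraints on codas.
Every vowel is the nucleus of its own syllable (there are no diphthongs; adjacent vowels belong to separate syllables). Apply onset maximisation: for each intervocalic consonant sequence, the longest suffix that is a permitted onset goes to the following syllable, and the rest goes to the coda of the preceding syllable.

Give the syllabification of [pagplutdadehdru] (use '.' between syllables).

Nuclei (vowels): a, u, a, e, u → 5 syllables.
Between /a/ (V1) and /u/ (V2): /gpl/ — longest licit onset from the right is /pl/, leaving /g/ as coda.
Between /u/ (V2) and /a/ (V3): /td/ — longest licit onset from the right is /d/, leaving /t/ as coda.
Between /a/ (V3) and /e/ (V4): /d/ is a single consonant, so it becomes the next onset.
Between /e/ (V4) and /u/ (V5): /hdr/; trying suffixes from longest down, /r/ is the first permitted one, so coda /hd/ | onset /r/.

pag.plut.da.dehd.ru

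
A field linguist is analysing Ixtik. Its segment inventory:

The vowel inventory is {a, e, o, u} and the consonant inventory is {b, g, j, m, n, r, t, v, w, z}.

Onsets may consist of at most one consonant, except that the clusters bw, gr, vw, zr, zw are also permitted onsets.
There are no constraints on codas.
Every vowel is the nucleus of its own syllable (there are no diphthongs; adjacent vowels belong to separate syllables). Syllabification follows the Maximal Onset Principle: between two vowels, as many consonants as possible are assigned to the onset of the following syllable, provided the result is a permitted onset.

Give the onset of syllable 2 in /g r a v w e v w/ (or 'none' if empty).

vw

Nuclei (vowels): a, e → 2 syllables.
Between /a/ (V1) and /e/ (V2): /vw/ — entire cluster is a permitted onset → onset /vw/, coda ∅.
So the parse is gra.vwevw.
Syllable 2 is /vwevw/: onset /vw/, nucleus /e/, coda /vw/.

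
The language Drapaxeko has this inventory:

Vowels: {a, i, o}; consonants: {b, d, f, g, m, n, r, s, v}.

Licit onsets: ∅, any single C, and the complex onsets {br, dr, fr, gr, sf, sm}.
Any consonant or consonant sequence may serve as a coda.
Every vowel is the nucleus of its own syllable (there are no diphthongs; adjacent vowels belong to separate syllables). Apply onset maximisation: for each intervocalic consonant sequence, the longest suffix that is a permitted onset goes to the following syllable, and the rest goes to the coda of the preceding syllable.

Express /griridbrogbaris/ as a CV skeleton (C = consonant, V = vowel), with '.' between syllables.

CCV.CVC.CCVC.CV.CVC

The vowels are i, i, o, a, i — 5 nuclei, so 5 syllables.
/i…i/ gap (V1→V2): /r/ → onset of the next syllable (single consonants are always licit onsets).
/i…o/ gap (V2→V3): /dbr/ splits as /d/ + /br/ (/br/ is the longest suffix that is a licit onset).
/o…a/ gap (V3→V4): /gb/; trying suffixes from longest down, /b/ is the first permitted one, so coda /g/ | onset /b/.
/a…i/ gap (V4→V5): /r/ is a single consonant, so it becomes the next onset.
So the parse is gri.rid.brog.ba.ris.
Mapping each syllable to C/V: /gri/ → CCV, /rid/ → CVC, /brog/ → CCVC, /ba/ → CV, /ris/ → CVC.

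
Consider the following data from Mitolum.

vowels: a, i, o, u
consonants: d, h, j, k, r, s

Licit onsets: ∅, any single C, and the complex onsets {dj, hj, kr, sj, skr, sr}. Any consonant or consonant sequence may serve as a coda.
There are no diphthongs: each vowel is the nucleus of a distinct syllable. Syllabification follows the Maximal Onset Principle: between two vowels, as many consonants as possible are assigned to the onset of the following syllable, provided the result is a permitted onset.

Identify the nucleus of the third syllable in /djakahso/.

o

The vowels are a, a, o — 3 nuclei, so 3 syllables.
The third nucleus (vowel 3 from the left) is /o/.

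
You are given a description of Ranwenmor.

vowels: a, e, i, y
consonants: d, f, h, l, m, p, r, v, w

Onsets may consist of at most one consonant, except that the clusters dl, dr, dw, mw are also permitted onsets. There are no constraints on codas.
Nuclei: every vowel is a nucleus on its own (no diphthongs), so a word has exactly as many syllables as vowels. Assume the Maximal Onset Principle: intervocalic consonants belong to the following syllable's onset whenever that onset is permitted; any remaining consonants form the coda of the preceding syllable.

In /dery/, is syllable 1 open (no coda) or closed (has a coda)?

The vowels are e, y — 2 nuclei, so 2 syllables.
σ1/σ2 boundary: /r/ is a single consonant, so it becomes the next onset.
Syllabification: de.ry.
Syllable 1 is /de/; it ends in its nucleus with no coda, so it is open.

open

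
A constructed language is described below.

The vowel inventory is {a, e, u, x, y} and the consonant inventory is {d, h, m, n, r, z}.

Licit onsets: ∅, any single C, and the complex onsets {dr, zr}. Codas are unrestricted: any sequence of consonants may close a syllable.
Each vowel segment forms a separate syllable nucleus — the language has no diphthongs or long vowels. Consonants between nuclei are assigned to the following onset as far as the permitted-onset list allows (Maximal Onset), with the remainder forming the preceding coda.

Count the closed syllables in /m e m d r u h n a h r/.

3

Nuclei (vowels): e, u, a → 3 syllables.
V1 /e/ – V2 /u/: /mdr/ splits as /m/ + /dr/ (/dr/ is the longest suffix that is a licit onset).
V2 /u/ – V3 /a/: /hn/; trying suffixes from longest down, /n/ is the first permitted one, so coda /h/ | onset /n/.
Putting it together: mem.druh.nahr.
Classifying each syllable: /mem/ (closed), /druh/ (closed), /nahr/ (closed).
Closed syllables: 3.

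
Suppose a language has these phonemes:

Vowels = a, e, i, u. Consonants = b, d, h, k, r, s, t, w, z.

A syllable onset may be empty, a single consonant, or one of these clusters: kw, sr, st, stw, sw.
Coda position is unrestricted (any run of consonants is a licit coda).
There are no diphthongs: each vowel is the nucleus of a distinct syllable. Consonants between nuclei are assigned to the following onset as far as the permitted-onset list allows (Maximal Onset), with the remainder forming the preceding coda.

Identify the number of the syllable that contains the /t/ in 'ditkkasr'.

The vowels are i, a — 2 nuclei, so 2 syllables.
σ1/σ2 boundary: /tkk/; trying suffixes from longest down, /k/ is the first permitted one, so coda /tk/ | onset /k/.
Putting it together: ditk.kasr.
The /t/ is in the coda of syllable 1 (/ditk/).

1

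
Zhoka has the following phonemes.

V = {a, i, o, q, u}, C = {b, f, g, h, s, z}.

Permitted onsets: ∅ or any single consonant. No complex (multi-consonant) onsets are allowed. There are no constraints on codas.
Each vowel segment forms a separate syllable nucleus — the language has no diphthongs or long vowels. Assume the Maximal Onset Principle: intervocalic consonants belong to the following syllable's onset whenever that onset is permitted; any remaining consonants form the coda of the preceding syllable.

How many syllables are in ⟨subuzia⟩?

4

Nuclei (vowels): u, u, i, a → 4 syllables.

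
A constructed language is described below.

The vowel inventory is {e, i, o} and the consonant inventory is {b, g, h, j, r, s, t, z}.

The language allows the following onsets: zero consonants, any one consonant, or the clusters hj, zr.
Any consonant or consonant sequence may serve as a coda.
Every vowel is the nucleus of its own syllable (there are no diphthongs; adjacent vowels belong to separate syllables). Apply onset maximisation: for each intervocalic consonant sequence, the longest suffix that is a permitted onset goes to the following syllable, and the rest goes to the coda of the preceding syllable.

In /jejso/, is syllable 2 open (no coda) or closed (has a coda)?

Nuclei (vowels): e, o → 2 syllables.
/e…o/ gap (V1→V2): cluster /js/ — the longest permitted-onset suffix is /s/; onset = /s/, preceding coda = /j/.
Result: jej.so.
Syllable 2 is /so/; it ends in its nucleus with no coda, so it is open.

open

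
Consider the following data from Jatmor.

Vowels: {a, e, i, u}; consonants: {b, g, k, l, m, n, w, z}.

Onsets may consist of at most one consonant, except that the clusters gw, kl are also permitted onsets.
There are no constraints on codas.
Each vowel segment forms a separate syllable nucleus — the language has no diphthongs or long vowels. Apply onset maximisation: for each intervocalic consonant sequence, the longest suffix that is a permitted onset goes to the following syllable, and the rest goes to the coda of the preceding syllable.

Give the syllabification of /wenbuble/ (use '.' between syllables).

Vowels present: e, u, e; each is a nucleus, giving 3 syllables.
σ1/σ2 boundary: /nb/ splits as /n/ + /b/ (/b/ is the longest suffix that is a licit onset).
σ2/σ3 boundary: /bl/ — longest licit onset from the right is /l/, leaving /b/ as coda.

wen.bub.le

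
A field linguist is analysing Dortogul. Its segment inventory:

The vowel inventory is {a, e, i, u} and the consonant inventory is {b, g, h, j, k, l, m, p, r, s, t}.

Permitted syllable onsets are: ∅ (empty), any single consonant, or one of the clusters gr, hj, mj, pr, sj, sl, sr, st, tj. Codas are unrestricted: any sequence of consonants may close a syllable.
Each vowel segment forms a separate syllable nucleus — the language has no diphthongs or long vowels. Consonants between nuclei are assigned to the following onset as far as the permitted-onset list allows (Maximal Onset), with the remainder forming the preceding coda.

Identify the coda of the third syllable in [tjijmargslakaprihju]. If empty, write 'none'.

none

The vowels are i, a, a, a, i, u — 6 nuclei, so 6 syllables.
σ1/σ2 boundary: /jm/ splits as /j/ + /m/ (/m/ is the longest suffix that is a licit onset).
σ2/σ3 boundary: /rgsl/; trying suffixes from longest down, /sl/ is the first permitted one, so coda /rg/ | onset /sl/.
σ3/σ4 boundary: just /k/ — single C goes to the following onset.
σ4/σ5 boundary: cluster /pr/ — /pr/ is itself a permitted onset, so the whole cluster goes right; preceding coda = ∅.
σ5/σ6 boundary: /hj/ is a licit onset in full, so it all attaches to the next syllable.
Syllabification: tjij.marg.sla.ka.pri.hju.
Syllable 3 is /sla/: onset /sl/, nucleus /a/, coda ∅.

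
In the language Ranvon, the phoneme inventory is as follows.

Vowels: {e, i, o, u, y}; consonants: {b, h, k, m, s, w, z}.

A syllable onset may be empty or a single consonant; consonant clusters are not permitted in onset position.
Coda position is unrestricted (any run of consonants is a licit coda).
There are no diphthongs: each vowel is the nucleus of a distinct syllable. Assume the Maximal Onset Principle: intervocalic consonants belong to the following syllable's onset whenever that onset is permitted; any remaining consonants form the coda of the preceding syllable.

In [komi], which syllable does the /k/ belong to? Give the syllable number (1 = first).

1

The vowels are o, i — 2 nuclei, so 2 syllables.
/o…i/ gap (V1→V2): /m/ → onset of the next syllable (single consonants are always licit onsets).
Putting it together: ko.mi.
The /k/ is in the onset of syllable 1 (/ko/).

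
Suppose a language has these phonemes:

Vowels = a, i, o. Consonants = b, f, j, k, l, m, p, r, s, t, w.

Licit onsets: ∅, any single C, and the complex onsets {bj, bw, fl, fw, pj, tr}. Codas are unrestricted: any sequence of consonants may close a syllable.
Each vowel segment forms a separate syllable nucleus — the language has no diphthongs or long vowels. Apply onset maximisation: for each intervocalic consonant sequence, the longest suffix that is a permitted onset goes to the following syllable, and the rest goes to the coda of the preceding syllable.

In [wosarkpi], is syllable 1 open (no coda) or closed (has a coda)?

open

Vowels present: o, a, i; each is a nucleus, giving 3 syllables.
V1 /o/ – V2 /a/: /s/ is a single consonant, so it becomes the next onset.
V2 /a/ – V3 /i/: cluster /rkp/ — the longest permitted-onset suffix is /p/; onset = /p/, preceding coda = /rk/.
Result: wo.sark.pi.
Syllable 1 is /wo/; it ends in its nucleus with no coda, so it is open.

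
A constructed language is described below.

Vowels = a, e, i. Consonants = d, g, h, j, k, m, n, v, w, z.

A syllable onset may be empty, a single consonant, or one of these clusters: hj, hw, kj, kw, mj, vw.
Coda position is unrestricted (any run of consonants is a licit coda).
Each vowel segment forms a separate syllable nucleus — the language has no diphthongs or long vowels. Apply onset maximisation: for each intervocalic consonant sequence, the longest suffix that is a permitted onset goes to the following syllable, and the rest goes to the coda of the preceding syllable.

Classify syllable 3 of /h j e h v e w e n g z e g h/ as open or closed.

Nuclei (vowels): e, e, e, e → 4 syllables.
V1 /e/ – V2 /e/: /hv/; trying suffixes from longest down, /v/ is the first permitted one, so coda /h/ | onset /v/.
V2 /e/ – V3 /e/: /w/ is a single consonant, so it becomes the next onset.
V3 /e/ – V4 /e/: /ngz/; trying suffixes from longest down, /z/ is the first permitted one, so coda /ng/ | onset /z/.
Putting it together: hjeh.ve.weng.zegh.
Syllable 3 is /weng/ with coda /ng/, so it is closed.

closed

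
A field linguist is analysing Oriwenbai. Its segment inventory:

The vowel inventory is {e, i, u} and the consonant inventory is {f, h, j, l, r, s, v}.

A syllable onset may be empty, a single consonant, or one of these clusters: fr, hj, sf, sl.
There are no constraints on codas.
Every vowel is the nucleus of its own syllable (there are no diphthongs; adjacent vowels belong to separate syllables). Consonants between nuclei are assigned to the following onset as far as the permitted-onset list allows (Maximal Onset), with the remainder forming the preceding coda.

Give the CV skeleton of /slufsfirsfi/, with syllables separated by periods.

Nuclei (vowels): u, i, i → 3 syllables.
/u…i/ gap (V1→V2): /fsf/ — longest licit onset from the right is /sf/, leaving /f/ as coda.
/i…i/ gap (V2→V3): /rsf/ — longest licit onset from the right is /sf/, leaving /r/ as coda.
Putting it together: sluf.sfir.sfi.
Mapping each syllable to C/V: /sluf/ → CCVC, /sfir/ → CCVC, /sfi/ → CCV.

CCVC.CCVC.CCV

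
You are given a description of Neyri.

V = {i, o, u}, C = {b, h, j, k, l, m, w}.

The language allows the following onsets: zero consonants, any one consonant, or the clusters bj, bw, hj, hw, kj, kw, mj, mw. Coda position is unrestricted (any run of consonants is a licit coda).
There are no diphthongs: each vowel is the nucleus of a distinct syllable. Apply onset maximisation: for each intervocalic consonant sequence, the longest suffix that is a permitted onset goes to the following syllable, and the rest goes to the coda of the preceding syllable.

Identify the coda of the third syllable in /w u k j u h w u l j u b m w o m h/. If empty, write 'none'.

Vowels present: u, u, u, u, o; each is a nucleus, giving 5 syllables.
σ1/σ2 boundary: /kj/ — entire cluster is a permitted onset → onset /kj/, coda ∅.
σ2/σ3 boundary: /hw/ is a licit onset in full, so it all attaches to the next syllable.
σ3/σ4 boundary: /lj/ — longest licit onset from the right is /j/, leaving /l/ as coda.
σ4/σ5 boundary: /bmw/; trying suffixes from longest down, /mw/ is the first permitted one, so coda /b/ | onset /mw/.
So the parse is wu.kju.hwul.jub.mwomh.
Syllable 3 is /hwul/: onset /hw/, nucleus /u/, coda /l/.

l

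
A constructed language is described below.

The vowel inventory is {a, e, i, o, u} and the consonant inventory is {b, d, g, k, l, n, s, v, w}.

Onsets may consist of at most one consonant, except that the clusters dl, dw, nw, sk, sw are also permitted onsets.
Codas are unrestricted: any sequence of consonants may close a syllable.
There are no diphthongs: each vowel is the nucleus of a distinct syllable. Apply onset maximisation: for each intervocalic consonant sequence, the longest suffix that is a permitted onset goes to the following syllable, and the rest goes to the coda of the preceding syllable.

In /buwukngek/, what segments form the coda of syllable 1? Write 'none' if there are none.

Nuclei (vowels): u, u, e → 3 syllables.
Between /u/ (V1) and /u/ (V2): /w/ → onset of the next syllable (single consonants are always licit onsets).
Between /u/ (V2) and /e/ (V3): cluster /kng/ — the longest permitted-onset suffix is /g/; onset = /g/, preceding coda = /kn/.
Result: bu.wukn.gek.
Syllable 1 is /bu/: onset /b/, nucleus /u/, coda ∅.

none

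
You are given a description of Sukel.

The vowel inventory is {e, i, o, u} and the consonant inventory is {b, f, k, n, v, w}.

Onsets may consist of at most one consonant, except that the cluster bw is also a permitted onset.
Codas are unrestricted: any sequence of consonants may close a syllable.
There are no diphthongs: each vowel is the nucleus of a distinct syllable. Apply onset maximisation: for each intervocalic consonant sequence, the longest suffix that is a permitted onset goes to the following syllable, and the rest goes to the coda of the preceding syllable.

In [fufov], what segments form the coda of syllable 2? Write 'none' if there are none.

v

Nuclei (vowels): u, o → 2 syllables.
σ1/σ2 boundary: just /f/ — single C goes to the following onset.
Putting it together: fu.fov.
Syllable 2 is /fov/: onset /f/, nucleus /o/, coda /v/.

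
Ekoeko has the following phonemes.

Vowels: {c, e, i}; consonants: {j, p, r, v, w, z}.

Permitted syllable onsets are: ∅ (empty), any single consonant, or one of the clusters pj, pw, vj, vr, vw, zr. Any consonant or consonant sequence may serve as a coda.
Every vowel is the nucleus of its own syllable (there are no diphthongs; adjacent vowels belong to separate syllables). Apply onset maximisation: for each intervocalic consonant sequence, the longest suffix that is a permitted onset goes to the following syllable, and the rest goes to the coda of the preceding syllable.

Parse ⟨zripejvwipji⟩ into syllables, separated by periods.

Vowels present: i, e, i, i; each is a nucleus, giving 4 syllables.
/i…e/ gap (V1→V2): /p/ → onset of the next syllable (single consonants are always licit onsets).
/e…i/ gap (V2→V3): /jvw/ — longest licit onset from the right is /vw/, leaving /j/ as coda.
/i…i/ gap (V3→V4): /pj/ is a licit onset in full, so it all attaches to the next syllable.

zri.pej.vwi.pji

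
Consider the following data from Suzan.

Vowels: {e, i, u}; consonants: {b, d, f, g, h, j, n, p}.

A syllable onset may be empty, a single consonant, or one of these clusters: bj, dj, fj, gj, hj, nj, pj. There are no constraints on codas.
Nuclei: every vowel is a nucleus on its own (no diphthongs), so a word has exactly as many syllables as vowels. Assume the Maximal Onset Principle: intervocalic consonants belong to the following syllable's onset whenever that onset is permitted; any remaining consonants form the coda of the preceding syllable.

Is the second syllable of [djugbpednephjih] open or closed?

Nuclei (vowels): u, e, e, i → 4 syllables.
/u…e/ gap (V1→V2): /gbp/; trying suffixes from longest down, /p/ is the first permitted one, so coda /gb/ | onset /p/.
/e…e/ gap (V2→V3): /dn/ splits as /d/ + /n/ (/n/ is the longest suffix that is a licit onset).
/e…i/ gap (V3→V4): /phj/ splits as /p/ + /hj/ (/hj/ is the longest suffix that is a licit onset).
Syllabification: djugb.ped.nep.hjih.
Syllable 2 is /ped/ with coda /d/, so it is closed.

closed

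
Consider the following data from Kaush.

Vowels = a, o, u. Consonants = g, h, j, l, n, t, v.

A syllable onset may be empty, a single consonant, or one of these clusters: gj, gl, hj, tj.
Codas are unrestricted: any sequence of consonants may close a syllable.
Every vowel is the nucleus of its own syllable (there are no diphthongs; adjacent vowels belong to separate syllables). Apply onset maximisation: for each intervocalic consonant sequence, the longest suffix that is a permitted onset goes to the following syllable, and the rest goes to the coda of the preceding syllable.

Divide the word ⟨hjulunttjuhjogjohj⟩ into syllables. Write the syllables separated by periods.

hju.lunt.tju.hjo.gjohj

Vowels present: u, u, u, o, o; each is a nucleus, giving 5 syllables.
/u…u/ gap (V1→V2): just /l/ — single C goes to the following onset.
/u…u/ gap (V2→V3): /nttj/ — longest licit onset from the right is /tj/, leaving /nt/ as coda.
/u…o/ gap (V3→V4): /hj/ — entire cluster is a permitted onset → onset /hj/, coda ∅.
/o…o/ gap (V4→V5): /gj/ — entire cluster is a permitted onset → onset /gj/, coda ∅.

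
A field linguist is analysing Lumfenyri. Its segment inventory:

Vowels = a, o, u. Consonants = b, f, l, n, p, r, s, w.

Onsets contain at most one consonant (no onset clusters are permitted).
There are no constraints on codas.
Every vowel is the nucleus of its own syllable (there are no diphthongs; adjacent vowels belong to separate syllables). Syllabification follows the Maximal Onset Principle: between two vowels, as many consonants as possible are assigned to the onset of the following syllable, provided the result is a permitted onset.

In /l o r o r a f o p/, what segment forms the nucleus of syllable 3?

Nuclei (vowels): o, o, a, o → 4 syllables.
The third nucleus (vowel 3 from the left) is /a/.

a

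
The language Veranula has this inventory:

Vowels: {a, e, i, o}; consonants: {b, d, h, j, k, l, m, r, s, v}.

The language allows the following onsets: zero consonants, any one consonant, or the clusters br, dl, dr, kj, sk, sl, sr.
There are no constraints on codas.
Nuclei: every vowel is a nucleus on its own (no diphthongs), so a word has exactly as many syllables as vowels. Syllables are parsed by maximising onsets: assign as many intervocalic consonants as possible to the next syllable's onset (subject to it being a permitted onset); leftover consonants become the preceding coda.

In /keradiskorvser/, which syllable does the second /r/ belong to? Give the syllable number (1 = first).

4

The vowels are e, a, i, o, e — 5 nuclei, so 5 syllables.
/e…a/ gap (V1→V2): /r/ → onset of the next syllable (single consonants are always licit onsets).
/a…i/ gap (V2→V3): /d/ → onset of the next syllable (single consonants are always licit onsets).
/i…o/ gap (V3→V4): /sk/ — entire cluster is a permitted onset → onset /sk/, coda ∅.
/o…e/ gap (V4→V5): /rvs/ splits as /rv/ + /s/ (/s/ is the longest suffix that is a licit onset).
Result: ke.ra.di.skorv.ser.
The second /r/ is in the coda of syllable 4 (/skorv/).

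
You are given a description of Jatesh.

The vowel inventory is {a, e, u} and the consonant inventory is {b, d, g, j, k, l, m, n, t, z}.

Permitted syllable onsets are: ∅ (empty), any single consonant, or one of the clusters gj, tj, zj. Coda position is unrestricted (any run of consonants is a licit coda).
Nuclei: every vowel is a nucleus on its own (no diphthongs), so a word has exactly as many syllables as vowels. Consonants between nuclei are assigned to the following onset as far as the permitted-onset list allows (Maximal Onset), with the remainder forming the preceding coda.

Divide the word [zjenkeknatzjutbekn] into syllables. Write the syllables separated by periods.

zjen.kek.nat.zjut.bekn

The vowels are e, e, a, u, e — 5 nuclei, so 5 syllables.
/e…e/ gap (V1→V2): /nk/ splits as /n/ + /k/ (/k/ is the longest suffix that is a licit onset).
/e…a/ gap (V2→V3): /kn/ splits as /k/ + /n/ (/n/ is the longest suffix that is a licit onset).
/a…u/ gap (V3→V4): /tzj/ splits as /t/ + /zj/ (/zj/ is the longest suffix that is a licit onset).
/u…e/ gap (V4→V5): cluster /tb/ — the longest permitted-onset suffix is /b/; onset = /b/, preceding coda = /t/.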